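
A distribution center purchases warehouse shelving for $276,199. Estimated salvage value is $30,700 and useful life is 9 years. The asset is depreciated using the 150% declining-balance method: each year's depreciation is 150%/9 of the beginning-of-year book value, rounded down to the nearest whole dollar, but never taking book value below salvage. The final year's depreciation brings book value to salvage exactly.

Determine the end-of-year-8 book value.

Depreciable base = $276,199 − $30,700 = $245,499.
Year 1: ⌊$276,199 × 150%/9⌋ = $46,033. Book value $230,166.
Year 2: ⌊$230,166 × 150%/9⌋ = $38,361. Book value $191,805.
Year 3: ⌊$191,805 × 150%/9⌋ = $31,967. Book value $159,838.
Year 4: ⌊$159,838 × 150%/9⌋ = $26,639. Book value $133,199.
Year 5: ⌊$133,199 × 150%/9⌋ = $22,199. Book value $111,000.
Year 6: ⌊$111,000 × 150%/9⌋ = $18,500. Book value $92,500.
Year 7: ⌊$92,500 × 150%/9⌋ = $15,416. Book value $77,084.
Year 8: ⌊$77,084 × 150%/9⌋ = $12,847. Book value $64,237.

$64,237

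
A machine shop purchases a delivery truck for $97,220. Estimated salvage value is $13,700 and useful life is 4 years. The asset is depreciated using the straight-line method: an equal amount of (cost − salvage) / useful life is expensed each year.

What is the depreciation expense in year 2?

$20,880

Depreciable base = $97,220 − $13,700 = $83,520.
Annual expense = $83,520 / 4 = $20,880.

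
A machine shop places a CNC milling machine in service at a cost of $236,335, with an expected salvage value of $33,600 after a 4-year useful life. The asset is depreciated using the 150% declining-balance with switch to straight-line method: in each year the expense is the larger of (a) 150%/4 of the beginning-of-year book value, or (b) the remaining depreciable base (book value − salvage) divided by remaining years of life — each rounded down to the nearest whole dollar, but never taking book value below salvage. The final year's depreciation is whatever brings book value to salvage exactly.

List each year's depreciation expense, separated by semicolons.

$88,625; $55,391; $34,619; $24,100

Depreciable base = $236,335 − $33,600 = $202,735.
Year 1: DB = ⌊$236,335 × 150%/4⌋ = $88,625; SL = ⌊$202,735/4⌋ = $50,683 → take DB $88,625. Book value $147,710.
Year 2: DB = ⌊$147,710 × 150%/4⌋ = $55,391; SL = ⌊$114,110/3⌋ = $38,036 → take DB $55,391. Book value $92,319.
Year 3: DB = ⌊$92,319 × 150%/4⌋ = $34,619; SL = ⌊$58,719/2⌋ = $29,359 → take DB $34,619. Book value $57,700.
Year 4 (final): $57,700 − $33,600 = $24,100. Book value $33,600.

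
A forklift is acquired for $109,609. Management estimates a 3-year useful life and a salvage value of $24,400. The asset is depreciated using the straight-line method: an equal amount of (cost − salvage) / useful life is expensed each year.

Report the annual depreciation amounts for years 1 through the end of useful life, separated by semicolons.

$28,403; $28,403; $28,403

Depreciable base = $109,609 − $24,400 = $85,209.
Annual expense = $85,209 / 3 = $28,403.
End of year 1: book value $81,206.
End of year 2: book value $52,803.
End of year 3: book value $24,400.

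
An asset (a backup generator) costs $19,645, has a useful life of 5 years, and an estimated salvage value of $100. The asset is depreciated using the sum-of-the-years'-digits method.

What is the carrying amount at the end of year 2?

Depreciable base = $19,645 − $100 = $19,545.
Sum of the years' digits = 5+4+3+2+1 = 15.
Year 1: $19,545 × 5/15 = $6,515. Book value $13,130.
Year 2: $19,545 × 4/15 = $5,212. Book value $7,918.

$7,918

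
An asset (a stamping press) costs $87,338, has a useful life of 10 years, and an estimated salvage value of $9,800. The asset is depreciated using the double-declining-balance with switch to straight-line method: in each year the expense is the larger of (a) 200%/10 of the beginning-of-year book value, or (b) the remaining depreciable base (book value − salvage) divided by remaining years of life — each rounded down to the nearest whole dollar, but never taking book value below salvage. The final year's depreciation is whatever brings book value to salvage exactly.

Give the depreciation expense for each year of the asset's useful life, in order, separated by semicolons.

Depreciable base = $87,338 − $9,800 = $77,538.
Year 1: DB = ⌊$87,338 × 200%/10⌋ = $17,467; SL = ⌊$77,538/10⌋ = $7,753 → take DB $17,467. Book value $69,871.
Year 2: DB = ⌊$69,871 × 200%/10⌋ = $13,974; SL = ⌊$60,071/9⌋ = $6,674 → take DB $13,974. Book value $55,897.
Year 3: DB = ⌊$55,897 × 200%/10⌋ = $11,179; SL = ⌊$46,097/8⌋ = $5,762 → take DB $11,179. Book value $44,718.
Year 4: DB = ⌊$44,718 × 200%/10⌋ = $8,943; SL = ⌊$34,918/7⌋ = $4,988 → take DB $8,943. Book value $35,775.
Year 5: DB = ⌊$35,775 × 200%/10⌋ = $7,155; SL = ⌊$25,975/6⌋ = $4,329 → take DB $7,155. Book value $28,620.
Year 6: DB = ⌊$28,620 × 200%/10⌋ = $5,724; SL = ⌊$18,820/5⌋ = $3,764 → take DB $5,724. Book value $22,896.
Year 7: DB = ⌊$22,896 × 200%/10⌋ = $4,579; SL = ⌊$13,096/4⌋ = $3,274 → take DB $4,579. Book value $18,317.
Year 8: DB = ⌊$18,317 × 200%/10⌋ = $3,663; SL = ⌊$8,517/3⌋ = $2,839 → take DB $3,663. Book value $14,654.
Year 9: DB = ⌊$14,654 × 200%/10⌋ = $2,930; SL = ⌊$4,854/2⌋ = $2,427 → take DB $2,930. Book value $11,724.
Year 10 (final): $11,724 − $9,800 = $1,924. Book value $9,800.

$17,467; $13,974; $11,179; $8,943; $7,155; $5,724; $4,579; $3,663; $2,930; $1,924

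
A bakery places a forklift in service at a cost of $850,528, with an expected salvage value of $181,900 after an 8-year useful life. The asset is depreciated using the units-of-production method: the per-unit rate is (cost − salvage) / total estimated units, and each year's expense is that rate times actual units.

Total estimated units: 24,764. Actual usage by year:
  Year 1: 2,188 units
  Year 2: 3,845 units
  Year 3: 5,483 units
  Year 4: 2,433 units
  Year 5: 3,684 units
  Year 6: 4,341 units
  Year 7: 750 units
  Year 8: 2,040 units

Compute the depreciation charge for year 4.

$65,691

Depreciable base = $850,528 − $181,900 = $668,628.
Rate = $668,628 / 24,764 units = $27 per unit.
Year 1: 2,188 × $27 = $59,076. Book value $791,452.
Year 2: 3,845 × $27 = $103,815. Book value $687,637.
Year 3: 5,483 × $27 = $148,041. Book value $539,596.
Year 4: 2,433 × $27 = $65,691. Book value $473,905.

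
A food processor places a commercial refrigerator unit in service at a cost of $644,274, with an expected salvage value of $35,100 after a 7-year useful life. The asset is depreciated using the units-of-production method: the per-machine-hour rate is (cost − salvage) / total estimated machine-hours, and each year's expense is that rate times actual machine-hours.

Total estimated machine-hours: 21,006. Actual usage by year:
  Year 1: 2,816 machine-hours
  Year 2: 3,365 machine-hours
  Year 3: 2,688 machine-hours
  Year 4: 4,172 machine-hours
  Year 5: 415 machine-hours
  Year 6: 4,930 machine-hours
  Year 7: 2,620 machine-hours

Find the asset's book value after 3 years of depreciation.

$387,073

Depreciable base = $644,274 − $35,100 = $609,174.
Rate = $609,174 / 21,006 machine-hours = $29 per machine-hour.
Year 1: 2,816 × $29 = $81,664. Book value $562,610.
Year 2: 3,365 × $29 = $97,585. Book value $465,025.
Year 3: 2,688 × $29 = $77,952. Book value $387,073.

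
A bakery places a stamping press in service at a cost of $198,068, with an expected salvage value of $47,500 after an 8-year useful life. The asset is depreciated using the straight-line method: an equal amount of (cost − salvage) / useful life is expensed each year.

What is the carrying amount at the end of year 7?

$66,321

Depreciable base = $198,068 − $47,500 = $150,568.
Annual expense = $150,568 / 8 = $18,821.
End of year 1: book value $179,247.
End of year 2: book value $160,426.
End of year 3: book value $141,605.
End of year 4: book value $122,784.
End of year 5: book value $103,963.
End of year 6: book value $85,142.
End of year 7: book value $66,321.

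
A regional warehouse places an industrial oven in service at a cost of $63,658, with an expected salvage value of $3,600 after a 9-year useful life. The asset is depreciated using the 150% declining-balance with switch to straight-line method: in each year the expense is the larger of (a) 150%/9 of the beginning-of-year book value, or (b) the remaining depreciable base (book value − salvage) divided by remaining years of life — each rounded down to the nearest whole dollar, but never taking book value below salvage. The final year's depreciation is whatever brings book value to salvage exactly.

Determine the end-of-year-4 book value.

$30,700

Depreciable base = $63,658 − $3,600 = $60,058.
Year 1: DB = ⌊$63,658 × 150%/9⌋ = $10,609; SL = ⌊$60,058/9⌋ = $6,673 → take DB $10,609. Book value $53,049.
Year 2: DB = ⌊$53,049 × 150%/9⌋ = $8,841; SL = ⌊$49,449/8⌋ = $6,181 → take DB $8,841. Book value $44,208.
Year 3: DB = ⌊$44,208 × 150%/9⌋ = $7,368; SL = ⌊$40,608/7⌋ = $5,801 → take DB $7,368. Book value $36,840.
Year 4: DB = ⌊$36,840 × 150%/9⌋ = $6,140; SL = ⌊$33,240/6⌋ = $5,540 → take DB $6,140. Book value $30,700.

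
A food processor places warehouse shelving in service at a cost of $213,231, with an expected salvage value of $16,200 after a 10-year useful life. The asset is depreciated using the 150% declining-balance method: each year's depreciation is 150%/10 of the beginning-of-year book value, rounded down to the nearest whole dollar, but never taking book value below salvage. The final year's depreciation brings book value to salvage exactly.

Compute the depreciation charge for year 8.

$10,253

Depreciable base = $213,231 − $16,200 = $197,031.
Year 1: ⌊$213,231 × 150%/10⌋ = $31,984. Book value $181,247.
Year 2: ⌊$181,247 × 150%/10⌋ = $27,187. Book value $154,060.
Year 3: ⌊$154,060 × 150%/10⌋ = $23,109. Book value $130,951.
Year 4: ⌊$130,951 × 150%/10⌋ = $19,642. Book value $111,309.
Year 5: ⌊$111,309 × 150%/10⌋ = $16,696. Book value $94,613.
Year 6: ⌊$94,613 × 150%/10⌋ = $14,191. Book value $80,422.
Year 7: ⌊$80,422 × 150%/10⌋ = $12,063. Book value $68,359.
Year 8: ⌊$68,359 × 150%/10⌋ = $10,253. Book value $58,106.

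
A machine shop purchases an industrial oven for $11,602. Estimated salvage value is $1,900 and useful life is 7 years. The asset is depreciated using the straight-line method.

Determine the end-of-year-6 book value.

Depreciable base = $11,602 − $1,900 = $9,702.
Annual expense = $9,702 / 7 = $1,386.
End of year 1: book value $10,216.
End of year 2: book value $8,830.
End of year 3: book value $7,444.
End of year 4: book value $6,058.
End of year 5: book value $4,672.
End of year 6: book value $3,286.

$3,286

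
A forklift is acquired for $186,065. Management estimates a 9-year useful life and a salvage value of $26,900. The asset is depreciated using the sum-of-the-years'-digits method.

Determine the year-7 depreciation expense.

$10,611

Depreciable base = $186,065 − $26,900 = $159,165.
Sum of the years' digits = 9+8+7+6+5+4+3+2+1 = 45.
Year 1: $159,165 × 9/45 = $31,833. Book value $154,232.
Year 2: $159,165 × 8/45 = $28,296. Book value $125,936.
Year 3: $159,165 × 7/45 = $24,759. Book value $101,177.
Year 4: $159,165 × 6/45 = $21,222. Book value $79,955.
Year 5: $159,165 × 5/45 = $17,685. Book value $62,270.
Year 6: $159,165 × 4/45 = $14,148. Book value $48,122.
Year 7: $159,165 × 3/45 = $10,611. Book value $37,511.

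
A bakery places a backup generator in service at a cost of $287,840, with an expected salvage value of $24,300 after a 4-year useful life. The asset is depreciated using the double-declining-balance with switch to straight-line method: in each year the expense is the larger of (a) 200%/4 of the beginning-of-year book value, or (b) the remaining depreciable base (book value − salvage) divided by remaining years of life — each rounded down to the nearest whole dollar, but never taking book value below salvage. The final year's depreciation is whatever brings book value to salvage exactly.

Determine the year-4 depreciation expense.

Depreciable base = $287,840 − $24,300 = $263,540.
Year 1: DB = ⌊$287,840 × 200%/4⌋ = $143,920; SL = ⌊$263,540/4⌋ = $65,885 → take DB $143,920. Book value $143,920.
Year 2: DB = ⌊$143,920 × 200%/4⌋ = $71,960; SL = ⌊$119,620/3⌋ = $39,873 → take DB $71,960. Book value $71,960.
Year 3: DB = ⌊$71,960 × 200%/4⌋ = $35,980; SL = ⌊$47,660/2⌋ = $23,830 → take DB $35,980. Book value $35,980.
Year 4 (final): $35,980 − $24,300 = $11,680. Book value $24,300.

$11,680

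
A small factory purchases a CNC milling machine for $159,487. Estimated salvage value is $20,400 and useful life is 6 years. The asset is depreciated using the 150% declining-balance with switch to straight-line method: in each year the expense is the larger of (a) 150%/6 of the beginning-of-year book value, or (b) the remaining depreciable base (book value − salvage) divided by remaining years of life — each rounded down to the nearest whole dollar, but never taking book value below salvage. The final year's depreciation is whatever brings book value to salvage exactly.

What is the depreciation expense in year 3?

$22,428

Depreciable base = $159,487 − $20,400 = $139,087.
Year 1: DB = ⌊$159,487 × 150%/6⌋ = $39,871; SL = ⌊$139,087/6⌋ = $23,181 → take DB $39,871. Book value $119,616.
Year 2: DB = ⌊$119,616 × 150%/6⌋ = $29,904; SL = ⌊$99,216/5⌋ = $19,843 → take DB $29,904. Book value $89,712.
Year 3: DB = ⌊$89,712 × 150%/6⌋ = $22,428; SL = ⌊$69,312/4⌋ = $17,328 → take DB $22,428. Book value $67,284.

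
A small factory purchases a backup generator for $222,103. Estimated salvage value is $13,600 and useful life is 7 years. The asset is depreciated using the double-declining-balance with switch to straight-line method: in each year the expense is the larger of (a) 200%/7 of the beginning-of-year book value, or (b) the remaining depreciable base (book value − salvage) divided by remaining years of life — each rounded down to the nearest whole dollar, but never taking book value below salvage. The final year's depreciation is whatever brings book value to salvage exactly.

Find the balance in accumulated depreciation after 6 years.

Depreciable base = $222,103 − $13,600 = $208,503.
Year 1: DB = ⌊$222,103 × 200%/7⌋ = $63,458; SL = ⌊$208,503/7⌋ = $29,786 → take DB $63,458. Book value $158,645.
Year 2: DB = ⌊$158,645 × 200%/7⌋ = $45,327; SL = ⌊$145,045/6⌋ = $24,174 → take DB $45,327. Book value $113,318.
Year 3: DB = ⌊$113,318 × 200%/7⌋ = $32,376; SL = ⌊$99,718/5⌋ = $19,943 → take DB $32,376. Book value $80,942.
Year 4: DB = ⌊$80,942 × 200%/7⌋ = $23,126; SL = ⌊$67,342/4⌋ = $16,835 → take DB $23,126. Book value $57,816.
Year 5: DB = ⌊$57,816 × 200%/7⌋ = $16,518; SL = ⌊$44,216/3⌋ = $14,738 → take DB $16,518. Book value $41,298.
Year 6: DB = ⌊$41,298 × 200%/7⌋ = $11,799; SL = ⌊$27,698/2⌋ = $13,849 → take SL $13,849. Book value $27,449.
Accumulated through year 6 = $222,103 − $27,449 = $194,654.

$194,654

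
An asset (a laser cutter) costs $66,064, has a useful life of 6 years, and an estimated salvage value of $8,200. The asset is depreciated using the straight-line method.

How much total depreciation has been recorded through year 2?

$19,288

Depreciable base = $66,064 − $8,200 = $57,864.
Annual expense = $57,864 / 6 = $9,644.
End of year 1: book value $56,420.
End of year 2: book value $46,776.
Accumulated through year 2 = $66,064 − $46,776 = $19,288.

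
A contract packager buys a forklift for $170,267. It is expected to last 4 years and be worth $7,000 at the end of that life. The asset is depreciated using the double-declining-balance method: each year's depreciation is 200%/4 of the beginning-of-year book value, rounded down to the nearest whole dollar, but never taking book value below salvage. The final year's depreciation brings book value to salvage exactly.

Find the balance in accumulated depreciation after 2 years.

$127,700

Depreciable base = $170,267 − $7,000 = $163,267.
Year 1: ⌊$170,267 × 200%/4⌋ = $85,133. Book value $85,134.
Year 2: ⌊$85,134 × 200%/4⌋ = $42,567. Book value $42,567.
Accumulated through year 2 = $170,267 − $42,567 = $127,700.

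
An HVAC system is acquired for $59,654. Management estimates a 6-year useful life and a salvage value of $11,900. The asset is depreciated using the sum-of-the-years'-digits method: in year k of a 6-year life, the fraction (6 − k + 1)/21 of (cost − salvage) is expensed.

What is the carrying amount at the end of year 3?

$25,544

Depreciable base = $59,654 − $11,900 = $47,754.
Sum of the years' digits = 6+5+4+3+2+1 = 21.
Year 1: $47,754 × 6/21 = $13,644. Book value $46,010.
Year 2: $47,754 × 5/21 = $11,370. Book value $34,640.
Year 3: $47,754 × 4/21 = $9,096. Book value $25,544.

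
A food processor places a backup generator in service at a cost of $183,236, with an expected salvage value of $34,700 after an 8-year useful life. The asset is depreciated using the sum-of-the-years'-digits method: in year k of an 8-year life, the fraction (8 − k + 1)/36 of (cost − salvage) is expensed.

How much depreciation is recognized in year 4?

$20,630

Depreciable base = $183,236 − $34,700 = $148,536.
Sum of the years' digits = 8+7+6+5+4+3+2+1 = 36.
Year 1: $148,536 × 8/36 = $33,008. Book value $150,228.
Year 2: $148,536 × 7/36 = $28,882. Book value $121,346.
Year 3: $148,536 × 6/36 = $24,756. Book value $96,590.
Year 4: $148,536 × 5/36 = $20,630. Book value $75,960.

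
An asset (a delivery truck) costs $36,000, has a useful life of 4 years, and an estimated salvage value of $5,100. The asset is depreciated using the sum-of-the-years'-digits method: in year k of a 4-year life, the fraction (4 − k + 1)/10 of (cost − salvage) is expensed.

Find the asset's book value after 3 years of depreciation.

Depreciable base = $36,000 − $5,100 = $30,900.
Sum of the years' digits = 4+3+2+1 = 10.
Year 1: $30,900 × 4/10 = $12,360. Book value $23,640.
Year 2: $30,900 × 3/10 = $9,270. Book value $14,370.
Year 3: $30,900 × 2/10 = $6,180. Book value $8,190.

$8,190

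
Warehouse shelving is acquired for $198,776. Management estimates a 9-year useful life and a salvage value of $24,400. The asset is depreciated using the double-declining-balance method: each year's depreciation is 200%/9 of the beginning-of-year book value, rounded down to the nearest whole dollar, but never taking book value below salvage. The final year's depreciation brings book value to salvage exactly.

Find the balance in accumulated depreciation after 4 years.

$126,032

Depreciable base = $198,776 − $24,400 = $174,376.
Year 1: ⌊$198,776 × 200%/9⌋ = $44,172. Book value $154,604.
Year 2: ⌊$154,604 × 200%/9⌋ = $34,356. Book value $120,248.
Year 3: ⌊$120,248 × 200%/9⌋ = $26,721. Book value $93,527.
Year 4: ⌊$93,527 × 200%/9⌋ = $20,783. Book value $72,744.
Accumulated through year 4 = $198,776 − $72,744 = $126,032.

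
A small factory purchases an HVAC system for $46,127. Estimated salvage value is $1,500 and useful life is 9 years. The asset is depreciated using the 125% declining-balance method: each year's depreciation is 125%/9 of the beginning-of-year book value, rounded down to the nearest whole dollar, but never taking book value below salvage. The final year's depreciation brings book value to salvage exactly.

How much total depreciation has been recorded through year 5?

$24,284

Depreciable base = $46,127 − $1,500 = $44,627.
Year 1: ⌊$46,127 × 125%/9⌋ = $6,406. Book value $39,721.
Year 2: ⌊$39,721 × 125%/9⌋ = $5,516. Book value $34,205.
Year 3: ⌊$34,205 × 125%/9⌋ = $4,750. Book value $29,455.
Year 4: ⌊$29,455 × 125%/9⌋ = $4,090. Book value $25,365.
Year 5: ⌊$25,365 × 125%/9⌋ = $3,522. Book value $21,843.
Accumulated through year 5 = $46,127 − $21,843 = $24,284.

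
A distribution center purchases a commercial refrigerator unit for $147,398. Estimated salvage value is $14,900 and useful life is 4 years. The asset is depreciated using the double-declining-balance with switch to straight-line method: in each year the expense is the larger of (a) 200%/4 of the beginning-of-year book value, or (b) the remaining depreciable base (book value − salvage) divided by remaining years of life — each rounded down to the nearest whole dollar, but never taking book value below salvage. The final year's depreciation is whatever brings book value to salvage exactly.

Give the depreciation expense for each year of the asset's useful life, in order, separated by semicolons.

Depreciable base = $147,398 − $14,900 = $132,498.
Year 1: DB = ⌊$147,398 × 200%/4⌋ = $73,699; SL = ⌊$132,498/4⌋ = $33,124 → take DB $73,699. Book value $73,699.
Year 2: DB = ⌊$73,699 × 200%/4⌋ = $36,849; SL = ⌊$58,799/3⌋ = $19,599 → take DB $36,849. Book value $36,850.
Year 3: DB = ⌊$36,850 × 200%/4⌋ = $18,425; SL = ⌊$21,950/2⌋ = $10,975 → take DB $18,425. Book value $18,425.
Year 4 (final): $18,425 − $14,900 = $3,525. Book value $14,900.

$73,699; $36,849; $18,425; $3,525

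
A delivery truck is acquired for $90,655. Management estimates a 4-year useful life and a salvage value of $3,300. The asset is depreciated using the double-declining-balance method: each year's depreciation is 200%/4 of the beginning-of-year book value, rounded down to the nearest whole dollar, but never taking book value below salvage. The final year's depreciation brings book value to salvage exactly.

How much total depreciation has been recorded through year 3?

$79,323

Depreciable base = $90,655 − $3,300 = $87,355.
Year 1: ⌊$90,655 × 200%/4⌋ = $45,327. Book value $45,328.
Year 2: ⌊$45,328 × 200%/4⌋ = $22,664. Book value $22,664.
Year 3: ⌊$22,664 × 200%/4⌋ = $11,332. Book value $11,332.
Accumulated through year 3 = $90,655 − $11,332 = $79,323.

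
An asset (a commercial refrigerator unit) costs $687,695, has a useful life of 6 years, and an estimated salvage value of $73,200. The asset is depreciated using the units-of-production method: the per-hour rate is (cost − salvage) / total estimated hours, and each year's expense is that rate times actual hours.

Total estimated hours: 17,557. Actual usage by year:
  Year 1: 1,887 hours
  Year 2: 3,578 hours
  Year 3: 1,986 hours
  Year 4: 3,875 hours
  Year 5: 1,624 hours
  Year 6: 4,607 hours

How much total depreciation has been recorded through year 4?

Depreciable base = $687,695 − $73,200 = $614,495.
Rate = $614,495 / 17,557 hours = $35 per hour.
Year 1: 1,887 × $35 = $66,045. Book value $621,650.
Year 2: 3,578 × $35 = $125,230. Book value $496,420.
Year 3: 1,986 × $35 = $69,510. Book value $426,910.
Year 4: 3,875 × $35 = $135,625. Book value $291,285.
Accumulated through year 4 = $687,695 − $291,285 = $396,410.

$396,410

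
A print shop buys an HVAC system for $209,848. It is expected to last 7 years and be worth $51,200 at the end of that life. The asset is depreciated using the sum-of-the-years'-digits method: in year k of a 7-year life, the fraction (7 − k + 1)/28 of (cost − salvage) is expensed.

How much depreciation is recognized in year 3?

Depreciable base = $209,848 − $51,200 = $158,648.
Sum of the years' digits = 7+6+5+4+3+2+1 = 28.
Year 1: $158,648 × 7/28 = $39,662. Book value $170,186.
Year 2: $158,648 × 6/28 = $33,996. Book value $136,190.
Year 3: $158,648 × 5/28 = $28,330. Book value $107,860.

$28,330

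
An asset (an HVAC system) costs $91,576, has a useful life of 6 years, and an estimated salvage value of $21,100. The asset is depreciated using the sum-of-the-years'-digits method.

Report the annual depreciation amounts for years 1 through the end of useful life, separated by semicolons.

$20,136; $16,780; $13,424; $10,068; $6,712; $3,356

Depreciable base = $91,576 − $21,100 = $70,476.
Sum of the years' digits = 6+5+4+3+2+1 = 21.
Year 1: $70,476 × 6/21 = $20,136. Book value $71,440.
Year 2: $70,476 × 5/21 = $16,780. Book value $54,660.
Year 3: $70,476 × 4/21 = $13,424. Book value $41,236.
Year 4: $70,476 × 3/21 = $10,068. Book value $31,168.
Year 5: $70,476 × 2/21 = $6,712. Book value $24,456.
Year 6: $70,476 × 1/21 = $3,356. Book value $21,100.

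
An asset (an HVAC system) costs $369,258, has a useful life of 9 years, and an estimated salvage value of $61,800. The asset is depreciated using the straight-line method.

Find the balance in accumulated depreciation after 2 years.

Depreciable base = $369,258 − $61,800 = $307,458.
Annual expense = $307,458 / 9 = $34,162.
End of year 1: book value $335,096.
End of year 2: book value $300,934.
Accumulated through year 2 = $369,258 − $300,934 = $68,324.

$68,324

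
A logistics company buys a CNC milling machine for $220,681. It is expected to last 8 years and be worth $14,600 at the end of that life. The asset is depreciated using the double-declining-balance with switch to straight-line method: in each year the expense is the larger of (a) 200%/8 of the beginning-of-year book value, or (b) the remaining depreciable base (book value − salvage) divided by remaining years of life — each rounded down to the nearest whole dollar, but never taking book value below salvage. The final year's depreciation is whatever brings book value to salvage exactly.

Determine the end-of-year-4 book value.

$69,826

Depreciable base = $220,681 − $14,600 = $206,081.
Year 1: DB = ⌊$220,681 × 200%/8⌋ = $55,170; SL = ⌊$206,081/8⌋ = $25,760 → take DB $55,170. Book value $165,511.
Year 2: DB = ⌊$165,511 × 200%/8⌋ = $41,377; SL = ⌊$150,911/7⌋ = $21,558 → take DB $41,377. Book value $124,134.
Year 3: DB = ⌊$124,134 × 200%/8⌋ = $31,033; SL = ⌊$109,534/6⌋ = $18,255 → take DB $31,033. Book value $93,101.
Year 4: DB = ⌊$93,101 × 200%/8⌋ = $23,275; SL = ⌊$78,501/5⌋ = $15,700 → take DB $23,275. Book value $69,826.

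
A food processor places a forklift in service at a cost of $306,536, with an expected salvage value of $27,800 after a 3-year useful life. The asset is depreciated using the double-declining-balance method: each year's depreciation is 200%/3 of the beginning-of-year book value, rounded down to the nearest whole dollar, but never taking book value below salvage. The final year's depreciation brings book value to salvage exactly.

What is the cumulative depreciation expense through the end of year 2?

Depreciable base = $306,536 − $27,800 = $278,736.
Year 1: ⌊$306,536 × 200%/3⌋ = $204,357. Book value $102,179.
Year 2: ⌊$102,179 × 200%/3⌋ = $68,119. Book value $34,060.
Accumulated through year 2 = $306,536 − $34,060 = $272,476.

$272,476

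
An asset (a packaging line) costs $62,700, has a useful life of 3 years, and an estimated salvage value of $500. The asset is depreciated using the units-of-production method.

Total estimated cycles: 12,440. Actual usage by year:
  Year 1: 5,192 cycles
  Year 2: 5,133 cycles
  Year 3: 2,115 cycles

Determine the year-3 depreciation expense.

$10,575

Depreciable base = $62,700 − $500 = $62,200.
Rate = $62,200 / 12,440 cycles = $5 per cycle.
Year 1: 5,192 × $5 = $25,960. Book value $36,740.
Year 2: 5,133 × $5 = $25,665. Book value $11,075.
Year 3: 2,115 × $5 = $10,575. Book value $500.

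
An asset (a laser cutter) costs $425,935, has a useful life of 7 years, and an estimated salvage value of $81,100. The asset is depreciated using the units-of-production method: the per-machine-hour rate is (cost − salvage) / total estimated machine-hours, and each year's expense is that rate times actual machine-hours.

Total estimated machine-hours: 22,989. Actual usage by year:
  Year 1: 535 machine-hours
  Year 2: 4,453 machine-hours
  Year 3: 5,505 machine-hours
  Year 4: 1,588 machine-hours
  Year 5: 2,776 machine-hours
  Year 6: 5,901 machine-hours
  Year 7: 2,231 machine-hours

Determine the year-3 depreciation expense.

$82,575

Depreciable base = $425,935 − $81,100 = $344,835.
Rate = $344,835 / 22,989 machine-hours = $15 per machine-hour.
Year 1: 535 × $15 = $8,025. Book value $417,910.
Year 2: 4,453 × $15 = $66,795. Book value $351,115.
Year 3: 5,505 × $15 = $82,575. Book value $268,540.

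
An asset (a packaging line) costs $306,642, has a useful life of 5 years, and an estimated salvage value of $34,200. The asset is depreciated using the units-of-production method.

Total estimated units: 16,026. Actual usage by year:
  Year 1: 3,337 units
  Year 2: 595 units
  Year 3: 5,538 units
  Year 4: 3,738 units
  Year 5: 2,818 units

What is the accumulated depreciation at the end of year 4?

Depreciable base = $306,642 − $34,200 = $272,442.
Rate = $272,442 / 16,026 units = $17 per unit.
Year 1: 3,337 × $17 = $56,729. Book value $249,913.
Year 2: 595 × $17 = $10,115. Book value $239,798.
Year 3: 5,538 × $17 = $94,146. Book value $145,652.
Year 4: 3,738 × $17 = $63,546. Book value $82,106.
Accumulated through year 4 = $306,642 − $82,106 = $224,536.

$224,536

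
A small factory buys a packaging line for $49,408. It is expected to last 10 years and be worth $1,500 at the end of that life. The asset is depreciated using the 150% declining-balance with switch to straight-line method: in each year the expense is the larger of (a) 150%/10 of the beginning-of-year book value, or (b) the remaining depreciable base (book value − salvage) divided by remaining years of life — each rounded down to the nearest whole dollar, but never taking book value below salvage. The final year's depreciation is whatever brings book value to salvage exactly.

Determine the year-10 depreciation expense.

$4,049

Depreciable base = $49,408 − $1,500 = $47,908.
Year 1: DB = ⌊$49,408 × 150%/10⌋ = $7,411; SL = ⌊$47,908/10⌋ = $4,790 → take DB $7,411. Book value $41,997.
Year 2: DB = ⌊$41,997 × 150%/10⌋ = $6,299; SL = ⌊$40,497/9⌋ = $4,499 → take DB $6,299. Book value $35,698.
Year 3: DB = ⌊$35,698 × 150%/10⌋ = $5,354; SL = ⌊$34,198/8⌋ = $4,274 → take DB $5,354. Book value $30,344.
Year 4: DB = ⌊$30,344 × 150%/10⌋ = $4,551; SL = ⌊$28,844/7⌋ = $4,120 → take DB $4,551. Book value $25,793.
Year 5: DB = ⌊$25,793 × 150%/10⌋ = $3,868; SL = ⌊$24,293/6⌋ = $4,048 → take SL $4,048. Book value $21,745.
Year 6: DB = ⌊$21,745 × 150%/10⌋ = $3,261; SL = ⌊$20,245/5⌋ = $4,049 → take SL $4,049. Book value $17,696.
Year 7: DB = ⌊$17,696 × 150%/10⌋ = $2,654; SL = ⌊$16,196/4⌋ = $4,049 → take SL $4,049. Book value $13,647.
Year 8: DB = ⌊$13,647 × 150%/10⌋ = $2,047; SL = ⌊$12,147/3⌋ = $4,049 → take SL $4,049. Book value $9,598.
Year 9: DB = ⌊$9,598 × 150%/10⌋ = $1,439; SL = ⌊$8,098/2⌋ = $4,049 → take SL $4,049. Book value $5,549.
Year 10 (final): $5,549 − $1,500 = $4,049. Book value $1,500.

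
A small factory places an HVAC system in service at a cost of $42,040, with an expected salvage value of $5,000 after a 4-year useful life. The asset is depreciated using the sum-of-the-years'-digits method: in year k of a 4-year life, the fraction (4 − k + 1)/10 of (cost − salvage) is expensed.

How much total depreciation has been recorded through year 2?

Depreciable base = $42,040 − $5,000 = $37,040.
Sum of the years' digits = 4+3+2+1 = 10.
Year 1: $37,040 × 4/10 = $14,816. Book value $27,224.
Year 2: $37,040 × 3/10 = $11,112. Book value $16,112.
Accumulated through year 2 = $42,040 − $16,112 = $25,928.

$25,928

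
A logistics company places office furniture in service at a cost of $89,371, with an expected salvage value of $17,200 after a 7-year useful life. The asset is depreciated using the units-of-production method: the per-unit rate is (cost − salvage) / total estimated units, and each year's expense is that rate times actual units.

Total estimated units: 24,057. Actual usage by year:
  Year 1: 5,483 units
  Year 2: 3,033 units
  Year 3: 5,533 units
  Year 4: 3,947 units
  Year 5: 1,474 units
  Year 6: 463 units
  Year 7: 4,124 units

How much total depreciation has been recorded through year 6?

Depreciable base = $89,371 − $17,200 = $72,171.
Rate = $72,171 / 24,057 units = $3 per unit.
Year 1: 5,483 × $3 = $16,449. Book value $72,922.
Year 2: 3,033 × $3 = $9,099. Book value $63,823.
Year 3: 5,533 × $3 = $16,599. Book value $47,224.
Year 4: 3,947 × $3 = $11,841. Book value $35,383.
Year 5: 1,474 × $3 = $4,422. Book value $30,961.
Year 6: 463 × $3 = $1,389. Book value $29,572.
Accumulated through year 6 = $89,371 − $29,572 = $59,799.

$59,799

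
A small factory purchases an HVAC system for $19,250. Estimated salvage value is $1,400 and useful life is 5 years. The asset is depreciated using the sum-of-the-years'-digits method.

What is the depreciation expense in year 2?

$4,760

Depreciable base = $19,250 − $1,400 = $17,850.
Sum of the years' digits = 5+4+3+2+1 = 15.
Year 1: $17,850 × 5/15 = $5,950. Book value $13,300.
Year 2: $17,850 × 4/15 = $4,760. Book value $8,540.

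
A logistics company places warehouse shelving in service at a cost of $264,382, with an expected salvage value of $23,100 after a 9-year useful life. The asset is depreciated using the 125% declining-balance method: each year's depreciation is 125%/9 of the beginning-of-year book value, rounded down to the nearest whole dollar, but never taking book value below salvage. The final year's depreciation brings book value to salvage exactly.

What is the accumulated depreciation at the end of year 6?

Depreciable base = $264,382 − $23,100 = $241,282.
Year 1: ⌊$264,382 × 125%/9⌋ = $36,719. Book value $227,663.
Year 2: ⌊$227,663 × 125%/9⌋ = $31,619. Book value $196,044.
Year 3: ⌊$196,044 × 125%/9⌋ = $27,228. Book value $168,816.
Year 4: ⌊$168,816 × 125%/9⌋ = $23,446. Book value $145,370.
Year 5: ⌊$145,370 × 125%/9⌋ = $20,190. Book value $125,180.
Year 6: ⌊$125,180 × 125%/9⌋ = $17,386. Book value $107,794.
Accumulated through year 6 = $264,382 − $107,794 = $156,588.

$156,588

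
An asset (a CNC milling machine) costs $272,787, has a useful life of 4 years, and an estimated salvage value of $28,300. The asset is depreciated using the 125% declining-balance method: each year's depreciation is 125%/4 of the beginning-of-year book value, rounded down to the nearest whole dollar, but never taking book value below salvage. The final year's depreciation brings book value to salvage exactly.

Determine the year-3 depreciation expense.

Depreciable base = $272,787 − $28,300 = $244,487.
Year 1: ⌊$272,787 × 125%/4⌋ = $85,245. Book value $187,542.
Year 2: ⌊$187,542 × 125%/4⌋ = $58,606. Book value $128,936.
Year 3: ⌊$128,936 × 125%/4⌋ = $40,292. Book value $88,644.

$40,292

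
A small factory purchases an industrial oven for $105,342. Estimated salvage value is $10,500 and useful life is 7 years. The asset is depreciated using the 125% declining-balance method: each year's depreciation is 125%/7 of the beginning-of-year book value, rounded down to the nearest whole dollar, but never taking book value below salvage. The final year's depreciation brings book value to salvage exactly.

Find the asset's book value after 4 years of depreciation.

$47,962

Depreciable base = $105,342 − $10,500 = $94,842.
Year 1: ⌊$105,342 × 125%/7⌋ = $18,811. Book value $86,531.
Year 2: ⌊$86,531 × 125%/7⌋ = $15,451. Book value $71,080.
Year 3: ⌊$71,080 × 125%/7⌋ = $12,692. Book value $58,388.
Year 4: ⌊$58,388 × 125%/7⌋ = $10,426. Book value $47,962.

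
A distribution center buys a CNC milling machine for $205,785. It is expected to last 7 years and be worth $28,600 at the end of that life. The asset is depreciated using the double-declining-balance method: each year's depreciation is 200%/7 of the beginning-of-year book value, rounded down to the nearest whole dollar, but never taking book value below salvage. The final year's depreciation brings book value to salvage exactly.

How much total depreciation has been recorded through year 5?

$167,522

Depreciable base = $205,785 − $28,600 = $177,185.
Year 1: ⌊$205,785 × 200%/7⌋ = $58,795. Book value $146,990.
Year 2: ⌊$146,990 × 200%/7⌋ = $41,997. Book value $104,993.
Year 3: ⌊$104,993 × 200%/7⌋ = $29,998. Book value $74,995.
Year 4: ⌊$74,995 × 200%/7⌋ = $21,427. Book value $53,568.
Year 5: ⌊$53,568 × 200%/7⌋ = $15,305. Book value $38,263.
Accumulated through year 5 = $205,785 − $38,263 = $167,522.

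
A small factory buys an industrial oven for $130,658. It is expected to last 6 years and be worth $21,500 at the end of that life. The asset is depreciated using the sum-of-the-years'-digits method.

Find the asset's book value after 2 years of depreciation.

Depreciable base = $130,658 − $21,500 = $109,158.
Sum of the years' digits = 6+5+4+3+2+1 = 21.
Year 1: $109,158 × 6/21 = $31,188. Book value $99,470.
Year 2: $109,158 × 5/21 = $25,990. Book value $73,480.

$73,480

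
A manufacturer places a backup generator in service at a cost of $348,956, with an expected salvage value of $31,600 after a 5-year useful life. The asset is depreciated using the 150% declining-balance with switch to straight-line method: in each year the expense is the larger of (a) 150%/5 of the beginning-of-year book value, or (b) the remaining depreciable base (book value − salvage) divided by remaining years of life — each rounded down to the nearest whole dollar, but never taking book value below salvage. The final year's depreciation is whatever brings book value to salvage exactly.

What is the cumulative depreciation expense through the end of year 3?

Depreciable base = $348,956 − $31,600 = $317,356.
Year 1: DB = ⌊$348,956 × 150%/5⌋ = $104,686; SL = ⌊$317,356/5⌋ = $63,471 → take DB $104,686. Book value $244,270.
Year 2: DB = ⌊$244,270 × 150%/5⌋ = $73,281; SL = ⌊$212,670/4⌋ = $53,167 → take DB $73,281. Book value $170,989.
Year 3: DB = ⌊$170,989 × 150%/5⌋ = $51,296; SL = ⌊$139,389/3⌋ = $46,463 → take DB $51,296. Book value $119,693.
Accumulated through year 3 = $348,956 − $119,693 = $229,263.

$229,263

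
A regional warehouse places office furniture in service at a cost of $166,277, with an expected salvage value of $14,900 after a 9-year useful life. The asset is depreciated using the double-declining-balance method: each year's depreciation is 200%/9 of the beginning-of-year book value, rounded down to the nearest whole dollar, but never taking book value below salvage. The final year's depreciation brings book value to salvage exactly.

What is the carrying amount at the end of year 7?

$28,632

Depreciable base = $166,277 − $14,900 = $151,377.
Year 1: ⌊$166,277 × 200%/9⌋ = $36,950. Book value $129,327.
Year 2: ⌊$129,327 × 200%/9⌋ = $28,739. Book value $100,588.
Year 3: ⌊$100,588 × 200%/9⌋ = $22,352. Book value $78,236.
Year 4: ⌊$78,236 × 200%/9⌋ = $17,385. Book value $60,851.
Year 5: ⌊$60,851 × 200%/9⌋ = $13,522. Book value $47,329.
Year 6: ⌊$47,329 × 200%/9⌋ = $10,517. Book value $36,812.
Year 7: ⌊$36,812 × 200%/9⌋ = $8,180. Book value $28,632.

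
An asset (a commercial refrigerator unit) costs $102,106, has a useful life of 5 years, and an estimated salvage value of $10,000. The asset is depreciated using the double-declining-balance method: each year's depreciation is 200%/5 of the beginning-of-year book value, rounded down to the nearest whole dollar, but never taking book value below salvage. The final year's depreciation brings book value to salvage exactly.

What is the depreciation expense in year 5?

Depreciable base = $102,106 − $10,000 = $92,106.
Year 1: ⌊$102,106 × 200%/5⌋ = $40,842. Book value $61,264.
Year 2: ⌊$61,264 × 200%/5⌋ = $24,505. Book value $36,759.
Year 3: ⌊$36,759 × 200%/5⌋ = $14,703. Book value $22,056.
Year 4: ⌊$22,056 × 200%/5⌋ = $8,822. Book value $13,234.
Year 5 (final): $13,234 − $10,000 = $3,234. Book value $10,000.

$3,234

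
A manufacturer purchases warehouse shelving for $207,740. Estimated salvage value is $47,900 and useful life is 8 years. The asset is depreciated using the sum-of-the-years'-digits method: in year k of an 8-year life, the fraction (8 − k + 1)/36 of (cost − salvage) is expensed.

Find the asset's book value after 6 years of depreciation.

Depreciable base = $207,740 − $47,900 = $159,840.
Sum of the years' digits = 8+7+6+5+4+3+2+1 = 36.
Year 1: $159,840 × 8/36 = $35,520. Book value $172,220.
Year 2: $159,840 × 7/36 = $31,080. Book value $141,140.
Year 3: $159,840 × 6/36 = $26,640. Book value $114,500.
Year 4: $159,840 × 5/36 = $22,200. Book value $92,300.
Year 5: $159,840 × 4/36 = $17,760. Book value $74,540.
Year 6: $159,840 × 3/36 = $13,320. Book value $61,220.

$61,220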